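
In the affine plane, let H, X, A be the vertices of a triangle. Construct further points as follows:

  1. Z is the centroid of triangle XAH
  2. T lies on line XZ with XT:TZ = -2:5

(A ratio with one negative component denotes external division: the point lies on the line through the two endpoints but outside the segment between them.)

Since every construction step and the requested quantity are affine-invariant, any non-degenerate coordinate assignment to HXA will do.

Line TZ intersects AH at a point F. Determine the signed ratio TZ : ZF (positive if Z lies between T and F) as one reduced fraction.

Work in coordinates with H = (0, 0), X = (1, 0), A = (0, 1).
1. Z is the centroid of triangle XAH ⇒ Z = (1/3, 1/3)
2. T lies on line XZ with XT:TZ = -2:5 ⇒ T = (13/9, -2/9)
line TZ meets AH at F = (0, 1/2)
Z = T + t·(F−T) with t = 10/13, so TZ:ZF = 10/13:3/13

TZ:ZF = 10/3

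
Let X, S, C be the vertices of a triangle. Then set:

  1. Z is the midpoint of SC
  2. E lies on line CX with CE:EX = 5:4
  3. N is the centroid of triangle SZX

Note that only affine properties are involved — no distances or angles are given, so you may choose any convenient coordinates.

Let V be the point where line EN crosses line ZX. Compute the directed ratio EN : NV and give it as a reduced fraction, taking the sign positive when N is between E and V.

Choose coordinates X = (0, 0), S = (1, 0), C = (0, 1).
1. Z is the midpoint of SC ⇒ Z = (1/2, 1/2)
2. E lies on line CX with CE:EX = 5:4 ⇒ E = (0, 4/9)
3. N is the centroid of triangle SZX ⇒ N = (1/2, 1/6)
line EN meets ZX at V = (2/7, 2/7)
N = E + t·(V−E) with t = 7/4, so EN:NV = 7/4:-3/4

EN:NV = -7/3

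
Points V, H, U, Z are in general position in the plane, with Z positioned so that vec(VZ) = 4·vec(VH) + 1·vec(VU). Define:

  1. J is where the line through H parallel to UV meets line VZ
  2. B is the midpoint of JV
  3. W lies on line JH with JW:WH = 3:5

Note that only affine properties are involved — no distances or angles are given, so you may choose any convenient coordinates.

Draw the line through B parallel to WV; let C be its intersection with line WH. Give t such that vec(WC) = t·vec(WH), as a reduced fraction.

Work in coordinates with V = (0, 0), H = (1, 0), U = (0, 1), Z = (4, 1).
1. J is where the line through H parallel to UV meets line VZ ⇒ J = (1, 1/4)
2. B is the midpoint of JV ⇒ B = (1/2, 1/8)
3. W lies on line JH with JW:WH = 3:5 ⇒ W = (1, 5/32)
through B parallel to WV: direction (-1, -5/32); meets WH at C = (1, 13/64)
C = W + t·(H−W) with t = -3/10

t = -3/10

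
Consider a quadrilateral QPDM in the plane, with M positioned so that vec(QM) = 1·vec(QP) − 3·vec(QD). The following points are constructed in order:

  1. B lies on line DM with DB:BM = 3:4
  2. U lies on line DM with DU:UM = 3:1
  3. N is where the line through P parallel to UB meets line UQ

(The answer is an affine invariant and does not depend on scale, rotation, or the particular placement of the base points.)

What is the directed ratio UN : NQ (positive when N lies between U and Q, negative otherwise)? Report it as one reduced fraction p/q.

UN:NQ = -3/4

Work in coordinates with Q = (0, 0), P = (1, 0), D = (0, 1), M = (1, -3).
1. B lies on line DM with DB:BM = 3:4 ⇒ B = (3/7, -5/7)
2. U lies on line DM with DU:UM = 3:1 ⇒ U = (3/4, -2)
3. N is where the line through P parallel to UB meets line UQ ⇒ N = (3, -8)
N = U + t·(Q−U) with t = -3, so UN:NQ = t:(1−t) = -3:4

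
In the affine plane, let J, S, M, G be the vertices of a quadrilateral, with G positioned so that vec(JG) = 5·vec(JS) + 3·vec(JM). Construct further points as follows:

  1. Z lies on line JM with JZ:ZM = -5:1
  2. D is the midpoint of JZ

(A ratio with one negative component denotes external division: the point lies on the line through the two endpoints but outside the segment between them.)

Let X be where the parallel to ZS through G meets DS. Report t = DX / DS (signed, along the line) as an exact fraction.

t = 69/5

Set J = (0, 0), S = (1, 0), M = (0, 1), G = (5, 3); any affine frame gives the same invariant.
1. Z lies on line JM with JZ:ZM = -5:1 ⇒ Z = (0, 5/4)
2. D is the midpoint of JZ ⇒ D = (0, 5/8)
through G parallel to ZS: direction (1, -5/4); meets DS at X = (69/5, -8)
X = D + t·(S−D) with t = 69/5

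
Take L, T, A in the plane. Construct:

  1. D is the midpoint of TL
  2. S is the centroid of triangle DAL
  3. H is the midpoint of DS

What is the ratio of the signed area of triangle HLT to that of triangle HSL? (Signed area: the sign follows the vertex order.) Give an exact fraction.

[HLT]:[HSL] = 2

Set L = (0, 0), T = (1, 0), A = (0, 1); any affine frame gives the same invariant.
1. D is the midpoint of TL ⇒ D = (1/2, 0)
2. S is the centroid of triangle DAL ⇒ S = (1/6, 1/3)
3. H is the midpoint of DS ⇒ H = (1/3, 1/6)
2·[HLT] = 1/6, 2·[HSL] = 1/12
[HLT]:[HSL] = 1/6:1/12 = 2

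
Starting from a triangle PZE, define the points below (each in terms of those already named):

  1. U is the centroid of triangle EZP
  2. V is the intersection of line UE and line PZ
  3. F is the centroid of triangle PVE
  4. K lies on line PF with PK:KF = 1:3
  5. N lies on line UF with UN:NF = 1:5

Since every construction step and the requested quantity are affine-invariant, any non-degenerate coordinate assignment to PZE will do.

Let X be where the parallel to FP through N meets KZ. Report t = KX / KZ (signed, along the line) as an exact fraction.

Set P = (0, 0), Z = (1, 0), E = (0, 1); any affine frame gives the same invariant.
1. U is the centroid of triangle EZP ⇒ U = (1/3, 1/3)
2. V is the intersection of line UE and line PZ ⇒ V = (1/2, 0)
3. F is the centroid of triangle PVE ⇒ F = (1/6, 1/3)
4. K lies on line PF with PK:KF = 1:3 ⇒ K = (1/24, 1/12)
5. N lies on line UF with UN:NF = 1:5 ⇒ N = (11/36, 1/3)
through N parallel to FP: direction (-1/6, -1/3); meets KZ at X = (151/864, 31/432)
X = K + t·(Z−K) with t = 5/36

t = 5/36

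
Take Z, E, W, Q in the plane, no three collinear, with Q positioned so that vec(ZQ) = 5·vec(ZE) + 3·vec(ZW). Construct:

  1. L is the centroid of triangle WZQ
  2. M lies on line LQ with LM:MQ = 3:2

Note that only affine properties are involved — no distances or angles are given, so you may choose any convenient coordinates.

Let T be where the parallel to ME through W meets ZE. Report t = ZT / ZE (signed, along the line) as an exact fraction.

Set Z = (0, 0), E = (1, 0), W = (0, 1), Q = (5, 3); any affine frame gives the same invariant.
1. L is the centroid of triangle WZQ ⇒ L = (5/3, 4/3)
2. M lies on line LQ with LM:MQ = 3:2 ⇒ M = (11/3, 7/3)
through W parallel to ME: direction (-8/3, -7/3); meets ZE at T = (-8/7, 0)
T = Z + t·(E−Z) with t = -8/7

t = -8/7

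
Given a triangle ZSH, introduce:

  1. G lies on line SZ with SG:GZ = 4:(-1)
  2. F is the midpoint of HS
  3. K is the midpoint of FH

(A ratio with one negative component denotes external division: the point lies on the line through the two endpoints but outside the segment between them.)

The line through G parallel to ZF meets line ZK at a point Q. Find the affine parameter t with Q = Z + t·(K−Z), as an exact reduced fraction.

Work in coordinates with Z = (0, 0), S = (1, 0), H = (0, 1).
1. G lies on line SZ with SG:GZ = 4:(-1) ⇒ G = (-1/3, 0)
2. F is the midpoint of HS ⇒ F = (1/2, 1/2)
3. K is the midpoint of FH ⇒ K = (1/4, 3/4)
through G parallel to ZF: direction (1/2, 1/2); meets ZK at Q = (1/6, 1/2)
Q = Z + t·(K−Z) with t = 2/3

t = 2/3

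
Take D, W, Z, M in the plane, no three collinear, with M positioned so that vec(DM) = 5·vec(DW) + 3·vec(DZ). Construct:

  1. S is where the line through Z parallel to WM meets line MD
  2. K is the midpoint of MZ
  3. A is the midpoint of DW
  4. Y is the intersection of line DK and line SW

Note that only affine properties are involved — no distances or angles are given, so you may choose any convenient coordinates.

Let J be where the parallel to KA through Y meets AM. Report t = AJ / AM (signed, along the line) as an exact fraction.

t = -7/12

Assign D = (0, 0), W = (1, 0), Z = (0, 1), M = (5, 3) — the answer is frame-independent, so this choice is without loss of generality.
1. S is where the line through Z parallel to WM meets line MD ⇒ S = (-20/3, -4)
2. K is the midpoint of MZ ⇒ K = (5/2, 2)
3. A is the midpoint of DW ⇒ A = (1/2, 0)
4. Y is the intersection of line DK and line SW ⇒ Y = (-15/8, -3/2)
through Y parallel to KA: direction (-2, -2); meets AM at J = (-17/8, -7/4)
J = A + t·(M−A) with t = -7/12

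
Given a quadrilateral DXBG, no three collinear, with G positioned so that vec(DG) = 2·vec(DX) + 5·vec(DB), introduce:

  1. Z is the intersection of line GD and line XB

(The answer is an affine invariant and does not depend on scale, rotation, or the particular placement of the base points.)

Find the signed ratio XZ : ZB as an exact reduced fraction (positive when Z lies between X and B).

Set D = (0, 0), X = (1, 0), B = (0, 1), G = (2, 5); any affine frame gives the same invariant.
1. Z is the intersection of line GD and line XB ⇒ Z = (2/7, 5/7)
Z = X + t·(B−X) with t = 5/7, so XZ:ZB = t:(1−t) = 5/7:2/7

XZ:ZB = 5/2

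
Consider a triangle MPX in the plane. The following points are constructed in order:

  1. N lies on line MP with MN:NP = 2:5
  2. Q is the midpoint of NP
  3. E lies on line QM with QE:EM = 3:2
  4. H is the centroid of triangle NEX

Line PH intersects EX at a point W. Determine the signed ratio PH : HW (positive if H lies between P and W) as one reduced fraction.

Choose coordinates M = (0, 0), P = (1, 0), X = (0, 1).
1. N lies on line MP with MN:NP = 2:5 ⇒ N = (2/7, 0)
2. Q is the midpoint of NP ⇒ Q = (9/14, 0)
3. E lies on line QM with QE:EM = 3:2 ⇒ E = (9/35, 0)
4. H is the centroid of triangle NEX ⇒ H = (19/105, 1/3)
line PH meets EX at W = (459/2695, 26/77)
H = P + t·(W−P) with t = 77/78, so PH:HW = 77/78:1/78

PH:HW = 77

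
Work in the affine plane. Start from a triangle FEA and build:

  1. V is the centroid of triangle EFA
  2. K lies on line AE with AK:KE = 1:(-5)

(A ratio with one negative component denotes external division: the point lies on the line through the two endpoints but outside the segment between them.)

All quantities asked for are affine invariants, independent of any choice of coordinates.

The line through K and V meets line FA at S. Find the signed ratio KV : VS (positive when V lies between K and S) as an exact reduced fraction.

Set F = (0, 0), E = (1, 0), A = (0, 1); any affine frame gives the same invariant.
1. V is the centroid of triangle EFA ⇒ V = (1/3, 1/3)
2. K lies on line AE with AK:KE = 1:(-5) ⇒ K = (-1/4, 5/4)
line KV meets FA at S = (0, 6/7)
V = K + t·(S−K) with t = 7/3, so KV:VS = 7/3:-4/3

KV:VS = -7/4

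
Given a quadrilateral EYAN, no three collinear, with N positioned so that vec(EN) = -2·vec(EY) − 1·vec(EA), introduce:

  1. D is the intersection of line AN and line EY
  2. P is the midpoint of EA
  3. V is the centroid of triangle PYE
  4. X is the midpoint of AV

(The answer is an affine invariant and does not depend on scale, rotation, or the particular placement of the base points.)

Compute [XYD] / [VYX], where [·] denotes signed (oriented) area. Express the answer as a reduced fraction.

[XYD]:[VYX] = -14/3

Set E = (0, 0), Y = (1, 0), A = (0, 1), N = (-2, -1); any affine frame gives the same invariant.
1. D is the intersection of line AN and line EY ⇒ D = (-1, 0)
2. P is the midpoint of EA ⇒ P = (0, 1/2)
3. V is the centroid of triangle PYE ⇒ V = (1/3, 1/6)
4. X is the midpoint of AV ⇒ X = (1/6, 7/12)
2·[XYD] = -7/6, 2·[VYX] = 1/4
[XYD]:[VYX] = -7/6:1/4 = -14/3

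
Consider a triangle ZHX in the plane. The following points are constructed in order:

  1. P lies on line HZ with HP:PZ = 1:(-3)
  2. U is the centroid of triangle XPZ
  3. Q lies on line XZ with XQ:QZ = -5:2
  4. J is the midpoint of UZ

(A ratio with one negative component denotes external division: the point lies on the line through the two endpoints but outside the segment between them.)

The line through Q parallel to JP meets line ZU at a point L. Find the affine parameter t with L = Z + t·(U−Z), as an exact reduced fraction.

t = -5/3

Assign Z = (0, 0), H = (1, 0), X = (0, 1) — the answer is frame-independent, so this choice is without loss of generality.
1. P lies on line HZ with HP:PZ = 1:(-3) ⇒ P = (3/2, 0)
2. U is the centroid of triangle XPZ ⇒ U = (1/2, 1/3)
3. Q lies on line XZ with XQ:QZ = -5:2 ⇒ Q = (0, -2/3)
4. J is the midpoint of UZ ⇒ J = (1/4, 1/6)
through Q parallel to JP: direction (5/4, -1/6); meets ZU at L = (-5/6, -5/9)
L = Z + t·(U−Z) with t = -5/3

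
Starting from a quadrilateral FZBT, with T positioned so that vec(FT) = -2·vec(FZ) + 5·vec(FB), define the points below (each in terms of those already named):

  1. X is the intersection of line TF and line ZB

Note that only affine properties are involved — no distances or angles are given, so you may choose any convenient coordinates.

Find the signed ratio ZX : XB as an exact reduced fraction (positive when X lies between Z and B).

ZX:XB = -5/2

Work in coordinates with F = (0, 0), Z = (1, 0), B = (0, 1), T = (-2, 5).
1. X is the intersection of line TF and line ZB ⇒ X = (-2/3, 5/3)
X = Z + t·(B−Z) with t = 5/3, so ZX:XB = t:(1−t) = 5/3:-2/3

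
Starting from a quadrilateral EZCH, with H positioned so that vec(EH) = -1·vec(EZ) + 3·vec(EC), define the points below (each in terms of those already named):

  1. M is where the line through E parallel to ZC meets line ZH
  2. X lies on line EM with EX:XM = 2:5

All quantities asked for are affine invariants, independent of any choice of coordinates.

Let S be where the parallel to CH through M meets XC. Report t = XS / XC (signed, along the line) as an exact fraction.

t = 15

Choose coordinates E = (0, 0), Z = (1, 0), C = (0, 1), H = (-1, 3).
1. M is where the line through E parallel to ZC meets line ZH ⇒ M = (3, -3)
2. X lies on line EM with EX:XM = 2:5 ⇒ X = (6/7, -6/7)
through M parallel to CH: direction (-1, 2); meets XC at S = (-12, 27)
S = X + t·(C−X) with t = 15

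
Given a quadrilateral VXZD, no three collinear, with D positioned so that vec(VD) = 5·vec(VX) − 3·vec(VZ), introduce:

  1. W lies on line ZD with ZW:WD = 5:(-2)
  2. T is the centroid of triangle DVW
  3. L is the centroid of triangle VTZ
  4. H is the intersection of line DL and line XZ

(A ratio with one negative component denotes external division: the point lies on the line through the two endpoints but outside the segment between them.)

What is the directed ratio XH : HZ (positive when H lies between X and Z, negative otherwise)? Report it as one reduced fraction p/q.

Work in coordinates with V = (0, 0), X = (1, 0), Z = (0, 1), D = (5, -3).
1. W lies on line ZD with ZW:WD = 5:(-2) ⇒ W = (25/3, -17/3)
2. T is the centroid of triangle DVW ⇒ T = (40/9, -26/9)
3. L is the centroid of triangle VTZ ⇒ L = (40/27, -17/27)
4. H is the intersection of line DL and line XZ ⇒ H = (60/31, -29/31)
H = X + t·(Z−X) with t = -29/31, so XH:HZ = t:(1−t) = -29/31:60/31

XH:HZ = -29/60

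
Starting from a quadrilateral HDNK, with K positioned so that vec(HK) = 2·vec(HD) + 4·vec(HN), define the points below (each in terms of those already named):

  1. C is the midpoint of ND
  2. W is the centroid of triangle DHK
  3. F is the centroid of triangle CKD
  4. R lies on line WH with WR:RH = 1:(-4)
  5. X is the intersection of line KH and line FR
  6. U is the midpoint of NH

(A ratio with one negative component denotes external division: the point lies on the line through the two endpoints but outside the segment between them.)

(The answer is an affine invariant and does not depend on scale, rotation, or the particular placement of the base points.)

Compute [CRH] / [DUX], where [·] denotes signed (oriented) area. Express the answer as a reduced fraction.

Work in coordinates with H = (0, 0), D = (1, 0), N = (0, 1), K = (2, 4).
1. C is the midpoint of ND ⇒ C = (1/2, 1/2)
2. W is the centroid of triangle DHK ⇒ W = (1, 4/3)
3. F is the centroid of triangle CKD ⇒ F = (7/6, 3/2)
4. R lies on line WH with WR:RH = 1:(-4) ⇒ R = (4/3, 16/9)
5. X is the intersection of line KH and line FR ⇒ X = (-4/3, -8/3)
6. U is the midpoint of NH ⇒ U = (0, 1/2)
2·[CRH] = 2/9, 2·[DUX] = 23/6
[CRH]:[DUX] = 2/9:23/6 = 4/69

[CRH]:[DUX] = 4/69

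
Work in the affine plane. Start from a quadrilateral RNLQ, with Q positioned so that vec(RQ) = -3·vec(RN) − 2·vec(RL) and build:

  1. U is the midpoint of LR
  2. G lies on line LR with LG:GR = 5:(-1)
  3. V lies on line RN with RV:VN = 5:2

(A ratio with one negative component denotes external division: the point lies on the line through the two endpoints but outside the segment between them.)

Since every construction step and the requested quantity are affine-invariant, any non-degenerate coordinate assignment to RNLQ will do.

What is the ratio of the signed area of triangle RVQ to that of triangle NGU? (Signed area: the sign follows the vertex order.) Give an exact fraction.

Work in coordinates with R = (0, 0), N = (1, 0), L = (0, 1), Q = (-3, -2).
1. U is the midpoint of LR ⇒ U = (0, 1/2)
2. G lies on line LR with LG:GR = 5:(-1) ⇒ G = (0, -1/4)
3. V lies on line RN with RV:VN = 5:2 ⇒ V = (5/7, 0)
2·[RVQ] = -10/7, 2·[NGU] = -3/4
[RVQ]:[NGU] = -10/7:-3/4 = 40/21

[RVQ]:[NGU] = 40/21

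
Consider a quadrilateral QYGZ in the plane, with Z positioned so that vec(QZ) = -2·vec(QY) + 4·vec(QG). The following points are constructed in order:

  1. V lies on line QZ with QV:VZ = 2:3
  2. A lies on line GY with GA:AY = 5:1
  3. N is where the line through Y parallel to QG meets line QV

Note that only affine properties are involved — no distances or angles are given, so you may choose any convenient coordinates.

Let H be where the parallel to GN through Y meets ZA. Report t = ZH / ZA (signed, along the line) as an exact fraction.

Assign Q = (0, 0), Y = (1, 0), G = (0, 1), Z = (-2, 4) — the answer is frame-independent, so this choice is without loss of generality.
1. V lies on line QZ with QV:VZ = 2:3 ⇒ V = (-4/5, 8/5)
2. A lies on line GY with GA:AY = 5:1 ⇒ A = (5/6, 1/6)
3. N is where the line through Y parallel to QG meets line QV ⇒ N = (1, -2)
through Y parallel to GN: direction (1, -3); meets ZA at H = (29/28, -3/28)
H = Z + t·(A−Z) with t = 15/14

t = 15/14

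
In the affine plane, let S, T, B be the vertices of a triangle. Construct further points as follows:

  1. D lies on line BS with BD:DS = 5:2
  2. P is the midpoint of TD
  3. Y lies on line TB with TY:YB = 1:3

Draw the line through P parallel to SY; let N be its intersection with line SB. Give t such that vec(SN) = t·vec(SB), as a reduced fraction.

Choose coordinates S = (0, 0), T = (1, 0), B = (0, 1).
1. D lies on line BS with BD:DS = 5:2 ⇒ D = (0, 2/7)
2. P is the midpoint of TD ⇒ P = (1/2, 1/7)
3. Y lies on line TB with TY:YB = 1:3 ⇒ Y = (3/4, 1/4)
through P parallel to SY: direction (3/4, 1/4); meets SB at N = (0, -1/42)
N = S + t·(B−S) with t = -1/42

t = -1/42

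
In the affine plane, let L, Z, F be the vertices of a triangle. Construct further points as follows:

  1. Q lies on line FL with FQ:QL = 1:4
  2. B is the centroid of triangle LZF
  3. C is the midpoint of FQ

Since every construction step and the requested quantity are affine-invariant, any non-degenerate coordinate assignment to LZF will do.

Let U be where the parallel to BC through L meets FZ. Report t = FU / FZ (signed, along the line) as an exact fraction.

t = -10/7

Choose coordinates L = (0, 0), Z = (1, 0), F = (0, 1).
1. Q lies on line FL with FQ:QL = 1:4 ⇒ Q = (0, 4/5)
2. B is the centroid of triangle LZF ⇒ B = (1/3, 1/3)
3. C is the midpoint of FQ ⇒ C = (0, 9/10)
through L parallel to BC: direction (-1/3, 17/30); meets FZ at U = (-10/7, 17/7)
U = F + t·(Z−F) with t = -10/7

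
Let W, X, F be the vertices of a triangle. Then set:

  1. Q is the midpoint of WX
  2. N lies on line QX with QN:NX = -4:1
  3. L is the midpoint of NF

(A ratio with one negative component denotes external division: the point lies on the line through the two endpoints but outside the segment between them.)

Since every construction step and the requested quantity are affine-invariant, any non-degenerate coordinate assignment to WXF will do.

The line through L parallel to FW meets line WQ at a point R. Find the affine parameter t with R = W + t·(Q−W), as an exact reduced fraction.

t = 7/6

Choose coordinates W = (0, 0), X = (1, 0), F = (0, 1).
1. Q is the midpoint of WX ⇒ Q = (1/2, 0)
2. N lies on line QX with QN:NX = -4:1 ⇒ N = (7/6, 0)
3. L is the midpoint of NF ⇒ L = (7/12, 1/2)
through L parallel to FW: direction (0, -1); meets WQ at R = (7/12, 0)
R = W + t·(Q−W) with t = 7/6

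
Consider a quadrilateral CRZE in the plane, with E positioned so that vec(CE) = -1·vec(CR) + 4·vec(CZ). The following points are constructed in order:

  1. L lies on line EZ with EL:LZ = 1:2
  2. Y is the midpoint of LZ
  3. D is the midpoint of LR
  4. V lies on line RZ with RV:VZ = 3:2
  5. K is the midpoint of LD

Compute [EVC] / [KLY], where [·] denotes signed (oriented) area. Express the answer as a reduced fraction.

[EVC]:[KLY] = -66/5

Choose coordinates C = (0, 0), R = (1, 0), Z = (0, 1), E = (-1, 4).
1. L lies on line EZ with EL:LZ = 1:2 ⇒ L = (-2/3, 3)
2. Y is the midpoint of LZ ⇒ Y = (-1/3, 2)
3. D is the midpoint of LR ⇒ D = (1/6, 3/2)
4. V lies on line RZ with RV:VZ = 3:2 ⇒ V = (2/5, 3/5)
5. K is the midpoint of LD ⇒ K = (-1/4, 9/4)
2·[EVC] = -11/5, 2·[KLY] = 1/6
[EVC]:[KLY] = -11/5:1/6 = -66/5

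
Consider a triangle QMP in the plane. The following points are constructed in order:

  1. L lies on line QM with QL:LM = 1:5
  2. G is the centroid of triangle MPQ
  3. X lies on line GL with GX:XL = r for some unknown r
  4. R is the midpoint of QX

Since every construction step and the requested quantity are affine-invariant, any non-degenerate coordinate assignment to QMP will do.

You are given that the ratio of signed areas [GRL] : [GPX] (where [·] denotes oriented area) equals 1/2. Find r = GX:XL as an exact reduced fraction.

r = 1/3

Choose coordinates Q = (0, 0), M = (1, 0), P = (0, 1).
1. L lies on line QM with QL:LM = 1:5 ⇒ L = (1/6, 0)
2. G is the centroid of triangle MPQ ⇒ G = (1/3, 1/3)
3. With GX:XL = r, write λ = r/(r+1) so X = G + λ·(L−G); X is affine-linear in λ
4. R is the midpoint of QX ⇒ R is an affine combination of earlier points and hence also affine-linear in λ
Every point depending on X is an affine combination of X and λ-independent points, so each such coordinate is linear in λ; the λ² term in each signed area is a multiple of (L−G)×(L−G) = 0, so 2·[GRL] and 2·[GPX] are each linear in λ. Evaluating at λ=0 and λ=1:
  2·[GRL] = 1/36,   2·[GPX] = 2/9·λ
So [GRL]:[GPX] = (1/36) / (2/9·λ). Setting this equal to 1/2:
  1/36 = 1/2·(2/9·λ)  ⇒  λ = 1/4
Then r = λ/(1−λ) = (1/4)/(3/4) = 1/3. Check: with r = 1/3, X = (7/24, 1/4) and [GRL]:[GPX] = 1/2 as required.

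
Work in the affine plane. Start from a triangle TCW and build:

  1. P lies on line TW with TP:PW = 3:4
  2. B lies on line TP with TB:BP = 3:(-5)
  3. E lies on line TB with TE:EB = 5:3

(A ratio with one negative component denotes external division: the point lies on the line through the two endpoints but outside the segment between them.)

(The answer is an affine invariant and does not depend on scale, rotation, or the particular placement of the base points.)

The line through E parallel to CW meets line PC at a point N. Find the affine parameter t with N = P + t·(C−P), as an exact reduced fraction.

Assign T = (0, 0), C = (1, 0), W = (0, 1) — the answer is frame-independent, so this choice is without loss of generality.
1. P lies on line TW with TP:PW = 3:4 ⇒ P = (0, 3/7)
2. B lies on line TP with TB:BP = 3:(-5) ⇒ B = (0, -9/14)
3. E lies on line TB with TE:EB = 5:3 ⇒ E = (0, -45/112)
through E parallel to CW: direction (-1, 1); meets PC at N = (-93/64, 471/448)
N = P + t·(C−P) with t = -93/64

t = -93/64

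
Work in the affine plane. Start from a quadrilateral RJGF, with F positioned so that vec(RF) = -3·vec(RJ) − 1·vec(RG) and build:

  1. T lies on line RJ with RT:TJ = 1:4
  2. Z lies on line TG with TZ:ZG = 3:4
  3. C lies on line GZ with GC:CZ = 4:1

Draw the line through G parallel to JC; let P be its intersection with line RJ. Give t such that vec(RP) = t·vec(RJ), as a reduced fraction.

Work in coordinates with R = (0, 0), J = (1, 0), G = (0, 1), F = (-3, -1).
1. T lies on line RJ with RT:TJ = 1:4 ⇒ T = (1/5, 0)
2. Z lies on line TG with TZ:ZG = 3:4 ⇒ Z = (4/35, 3/7)
3. C lies on line GZ with GC:CZ = 4:1 ⇒ C = (16/175, 19/35)
through G parallel to JC: direction (-159/175, 19/35); meets RJ at P = (159/95, 0)
P = R + t·(J−R) with t = 159/95

t = 159/95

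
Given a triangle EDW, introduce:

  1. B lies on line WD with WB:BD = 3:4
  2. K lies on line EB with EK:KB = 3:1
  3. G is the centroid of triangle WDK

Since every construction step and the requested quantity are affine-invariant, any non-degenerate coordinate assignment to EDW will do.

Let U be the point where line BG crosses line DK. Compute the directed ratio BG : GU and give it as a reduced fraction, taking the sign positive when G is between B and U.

Work in coordinates with E = (0, 0), D = (1, 0), W = (0, 1).
1. B lies on line WD with WB:BD = 3:4 ⇒ B = (3/7, 4/7)
2. K lies on line EB with EK:KB = 3:1 ⇒ K = (9/28, 3/7)
3. G is the centroid of triangle WDK ⇒ G = (37/84, 10/21)
line BG meets DK at U = (16/35, 12/35)
G = B + t·(U−B) with t = 5/12, so BG:GU = 5/12:7/12

BG:GU = 5/7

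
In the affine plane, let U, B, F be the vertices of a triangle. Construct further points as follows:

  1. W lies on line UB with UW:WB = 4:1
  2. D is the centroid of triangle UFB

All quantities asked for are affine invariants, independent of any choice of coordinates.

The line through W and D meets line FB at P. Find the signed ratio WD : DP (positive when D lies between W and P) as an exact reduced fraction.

WD:DP = -2/5

Assign U = (0, 0), B = (1, 0), F = (0, 1) — the answer is frame-independent, so this choice is without loss of generality.
1. W lies on line UB with UW:WB = 4:1 ⇒ W = (4/5, 0)
2. D is the centroid of triangle UFB ⇒ D = (1/3, 1/3)
line WD meets FB at P = (3/2, -1/2)
D = W + t·(P−W) with t = -2/3, so WD:DP = -2/3:5/3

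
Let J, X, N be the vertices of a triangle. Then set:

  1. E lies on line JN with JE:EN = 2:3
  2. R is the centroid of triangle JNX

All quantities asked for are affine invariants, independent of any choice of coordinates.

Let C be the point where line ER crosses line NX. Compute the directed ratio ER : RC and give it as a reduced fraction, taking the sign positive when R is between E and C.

ER:RC = 4/5

Assign J = (0, 0), X = (1, 0), N = (0, 1) — the answer is frame-independent, so this choice is without loss of generality.
1. E lies on line JN with JE:EN = 2:3 ⇒ E = (0, 2/5)
2. R is the centroid of triangle JNX ⇒ R = (1/3, 1/3)
line ER meets NX at C = (3/4, 1/4)
R = E + t·(C−E) with t = 4/9, so ER:RC = 4/9:5/9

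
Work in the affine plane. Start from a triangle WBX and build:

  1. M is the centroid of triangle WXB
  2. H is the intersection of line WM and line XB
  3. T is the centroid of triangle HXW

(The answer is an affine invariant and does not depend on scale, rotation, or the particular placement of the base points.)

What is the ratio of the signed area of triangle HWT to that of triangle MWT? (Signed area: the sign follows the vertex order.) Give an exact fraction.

Work in coordinates with W = (0, 0), B = (1, 0), X = (0, 1).
1. M is the centroid of triangle WXB ⇒ M = (1/3, 1/3)
2. H is the intersection of line WM and line XB ⇒ H = (1/2, 1/2)
3. T is the centroid of triangle HXW ⇒ T = (1/6, 1/2)
2·[HWT] = -1/6, 2·[MWT] = -1/9
[HWT]:[MWT] = -1/6:-1/9 = 3/2

[HWT]:[MWT] = 3/2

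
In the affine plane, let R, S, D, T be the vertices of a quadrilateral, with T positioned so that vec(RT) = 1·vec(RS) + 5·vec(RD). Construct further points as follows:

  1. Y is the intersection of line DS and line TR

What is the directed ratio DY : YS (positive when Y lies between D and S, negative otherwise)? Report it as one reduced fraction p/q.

Work in coordinates with R = (0, 0), S = (1, 0), D = (0, 1), T = (1, 5).
1. Y is the intersection of line DS and line TR ⇒ Y = (1/6, 5/6)
Y = D + t·(S−D) with t = 1/6, so DY:YS = t:(1−t) = 1/6:5/6

DY:YS = 1/5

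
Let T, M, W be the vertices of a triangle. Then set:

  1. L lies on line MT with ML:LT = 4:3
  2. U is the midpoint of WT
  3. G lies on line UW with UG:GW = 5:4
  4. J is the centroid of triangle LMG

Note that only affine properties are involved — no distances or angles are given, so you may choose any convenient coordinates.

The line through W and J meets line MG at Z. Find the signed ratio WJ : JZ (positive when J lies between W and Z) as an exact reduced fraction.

WJ:JZ = -5/2

Set T = (0, 0), M = (1, 0), W = (0, 1); any affine frame gives the same invariant.
1. L lies on line MT with ML:LT = 4:3 ⇒ L = (3/7, 0)
2. U is the midpoint of WT ⇒ U = (0, 1/2)
3. G lies on line UW with UG:GW = 5:4 ⇒ G = (0, 7/9)
4. J is the centroid of triangle LMG ⇒ J = (10/21, 7/27)
line WJ meets MG at Z = (2/7, 5/9)
J = W + t·(Z−W) with t = 5/3, so WJ:JZ = 5/3:-2/3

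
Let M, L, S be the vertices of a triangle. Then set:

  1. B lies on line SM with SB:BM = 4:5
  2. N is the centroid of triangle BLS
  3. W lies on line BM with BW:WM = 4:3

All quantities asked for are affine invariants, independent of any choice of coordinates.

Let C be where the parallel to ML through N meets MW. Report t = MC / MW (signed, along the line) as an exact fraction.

t = 98/45

Work in coordinates with M = (0, 0), L = (1, 0), S = (0, 1).
1. B lies on line SM with SB:BM = 4:5 ⇒ B = (0, 5/9)
2. N is the centroid of triangle BLS ⇒ N = (1/3, 14/27)
3. W lies on line BM with BW:WM = 4:3 ⇒ W = (0, 5/21)
through N parallel to ML: direction (1, 0); meets MW at C = (0, 14/27)
C = M + t·(W−M) with t = 98/45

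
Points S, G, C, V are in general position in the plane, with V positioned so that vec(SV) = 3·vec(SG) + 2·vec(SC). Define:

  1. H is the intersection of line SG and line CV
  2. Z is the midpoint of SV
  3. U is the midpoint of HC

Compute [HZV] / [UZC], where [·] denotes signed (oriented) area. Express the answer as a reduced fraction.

Assign S = (0, 0), G = (1, 0), C = (0, 1), V = (3, 2) — the answer is frame-independent, so this choice is without loss of generality.
1. H is the intersection of line SG and line CV ⇒ H = (-3, 0)
2. Z is the midpoint of SV ⇒ Z = (3/2, 1)
3. U is the midpoint of HC ⇒ U = (-3/2, 1/2)
2·[HZV] = 3, 2·[UZC] = 3/4
[HZV]:[UZC] = 3:3/4 = 4

[HZV]:[UZC] = 4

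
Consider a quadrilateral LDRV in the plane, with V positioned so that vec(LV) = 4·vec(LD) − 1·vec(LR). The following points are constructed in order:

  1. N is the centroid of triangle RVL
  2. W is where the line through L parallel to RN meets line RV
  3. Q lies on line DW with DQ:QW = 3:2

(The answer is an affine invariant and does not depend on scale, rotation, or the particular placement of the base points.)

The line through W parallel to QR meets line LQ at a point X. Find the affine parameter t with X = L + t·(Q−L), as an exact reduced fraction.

t = 7/5

Assign L = (0, 0), D = (1, 0), R = (0, 1), V = (4, -1) — the answer is frame-independent, so this choice is without loss of generality.
1. N is the centroid of triangle RVL ⇒ N = (4/3, 0)
2. W is where the line through L parallel to RN meets line RV ⇒ W = (-4, 3)
3. Q lies on line DW with DQ:QW = 3:2 ⇒ Q = (-2, 9/5)
through W parallel to QR: direction (2, -4/5); meets LQ at X = (-14/5, 63/25)
X = L + t·(Q−L) with t = 7/5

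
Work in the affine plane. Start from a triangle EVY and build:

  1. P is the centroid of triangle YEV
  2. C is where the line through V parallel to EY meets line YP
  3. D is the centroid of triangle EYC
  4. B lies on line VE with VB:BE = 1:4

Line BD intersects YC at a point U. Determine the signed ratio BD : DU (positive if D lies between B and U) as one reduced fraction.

BD:DU = -14/5

Choose coordinates E = (0, 0), V = (1, 0), Y = (0, 1).
1. P is the centroid of triangle YEV ⇒ P = (1/3, 1/3)
2. C is where the line through V parallel to EY meets line YP ⇒ C = (1, -1)
3. D is the centroid of triangle EYC ⇒ D = (1/3, 0)
4. B lies on line VE with VB:BE = 1:4 ⇒ B = (4/5, 0)
line BD meets YC at U = (1/2, 0)
D = B + t·(U−B) with t = 14/9, so BD:DU = 14/9:-5/9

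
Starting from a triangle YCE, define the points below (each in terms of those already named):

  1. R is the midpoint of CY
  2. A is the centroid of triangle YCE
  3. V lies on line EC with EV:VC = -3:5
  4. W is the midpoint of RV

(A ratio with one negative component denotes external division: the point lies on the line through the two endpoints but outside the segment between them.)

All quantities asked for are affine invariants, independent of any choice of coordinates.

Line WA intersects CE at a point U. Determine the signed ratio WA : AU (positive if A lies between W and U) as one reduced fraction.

Choose coordinates Y = (0, 0), C = (1, 0), E = (0, 1).
1. R is the midpoint of CY ⇒ R = (1/2, 0)
2. A is the centroid of triangle YCE ⇒ A = (1/3, 1/3)
3. V lies on line EC with EV:VC = -3:5 ⇒ V = (-3/2, 5/2)
4. W is the midpoint of RV ⇒ W = (-1/2, 5/4)
line WA meets CE at U = (-3, 4)
A = W + t·(U−W) with t = -1/3, so WA:AU = -1/3:4/3

WA:AU = -1/4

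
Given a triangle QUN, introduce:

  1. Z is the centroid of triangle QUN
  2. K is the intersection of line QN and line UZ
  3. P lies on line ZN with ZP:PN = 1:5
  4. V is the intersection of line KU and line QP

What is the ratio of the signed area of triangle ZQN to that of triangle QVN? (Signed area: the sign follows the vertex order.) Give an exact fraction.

[ZQN]:[QVN] = -7/5

Set Q = (0, 0), U = (1, 0), N = (0, 1); any affine frame gives the same invariant.
1. Z is the centroid of triangle QUN ⇒ Z = (1/3, 1/3)
2. K is the intersection of line QN and line UZ ⇒ K = (0, 1/2)
3. P lies on line ZN with ZP:PN = 1:5 ⇒ P = (5/18, 4/9)
4. V is the intersection of line KU and line QP ⇒ V = (5/21, 8/21)
2·[ZQN] = -1/3, 2·[QVN] = 5/21
[ZQN]:[QVN] = -1/3:5/21 = -7/5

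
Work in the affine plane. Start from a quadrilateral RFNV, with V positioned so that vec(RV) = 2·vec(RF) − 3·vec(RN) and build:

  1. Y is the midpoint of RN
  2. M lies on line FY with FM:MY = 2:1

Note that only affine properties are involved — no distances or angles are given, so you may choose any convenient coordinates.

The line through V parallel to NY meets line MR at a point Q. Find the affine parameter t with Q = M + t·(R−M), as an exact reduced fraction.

Choose coordinates R = (0, 0), F = (1, 0), N = (0, 1), V = (2, -3).
1. Y is the midpoint of RN ⇒ Y = (0, 1/2)
2. M lies on line FY with FM:MY = 2:1 ⇒ M = (1/3, 1/3)
through V parallel to NY: direction (0, -1/2); meets MR at Q = (2, 2)
Q = M + t·(R−M) with t = -5

t = -5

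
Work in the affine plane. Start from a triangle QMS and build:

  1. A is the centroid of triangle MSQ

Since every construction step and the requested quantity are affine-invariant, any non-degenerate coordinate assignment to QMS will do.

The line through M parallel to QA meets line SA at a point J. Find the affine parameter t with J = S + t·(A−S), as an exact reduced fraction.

Assign Q = (0, 0), M = (1, 0), S = (0, 1) — the answer is frame-independent, so this choice is without loss of generality.
1. A is the centroid of triangle MSQ ⇒ A = (1/3, 1/3)
through M parallel to QA: direction (1/3, 1/3); meets SA at J = (2/3, -1/3)
J = S + t·(A−S) with t = 2

t = 2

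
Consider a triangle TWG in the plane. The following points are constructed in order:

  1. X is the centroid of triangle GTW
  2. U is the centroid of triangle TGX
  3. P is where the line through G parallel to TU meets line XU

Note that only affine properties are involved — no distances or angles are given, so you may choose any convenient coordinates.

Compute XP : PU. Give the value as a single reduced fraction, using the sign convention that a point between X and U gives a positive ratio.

Assign T = (0, 0), W = (1, 0), G = (0, 1) — the answer is frame-independent, so this choice is without loss of generality.
1. X is the centroid of triangle GTW ⇒ X = (1/3, 1/3)
2. U is the centroid of triangle TGX ⇒ U = (1/9, 4/9)
3. P is where the line through G parallel to TU meets line XU ⇒ P = (-1/9, 5/9)
P = X + t·(U−X) with t = 2, so XP:PU = t:(1−t) = 2:-1

XP:PU = -2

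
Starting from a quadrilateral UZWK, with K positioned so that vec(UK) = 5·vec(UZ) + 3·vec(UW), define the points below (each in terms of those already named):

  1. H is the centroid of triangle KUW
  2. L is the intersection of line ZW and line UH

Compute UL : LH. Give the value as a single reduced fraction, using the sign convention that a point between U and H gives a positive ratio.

UL:LH = 1/2

Set U = (0, 0), Z = (1, 0), W = (0, 1), K = (5, 3); any affine frame gives the same invariant.
1. H is the centroid of triangle KUW ⇒ H = (5/3, 4/3)
2. L is the intersection of line ZW and line UH ⇒ L = (5/9, 4/9)
L = U + t·(H−U) with t = 1/3, so UL:LH = t:(1−t) = 1/3:2/3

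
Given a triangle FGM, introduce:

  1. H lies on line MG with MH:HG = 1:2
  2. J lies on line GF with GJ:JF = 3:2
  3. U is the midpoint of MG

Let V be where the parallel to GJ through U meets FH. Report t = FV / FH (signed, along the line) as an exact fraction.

Assign F = (0, 0), G = (1, 0), M = (0, 1) — the answer is frame-independent, so this choice is without loss of generality.
1. H lies on line MG with MH:HG = 1:2 ⇒ H = (1/3, 2/3)
2. J lies on line GF with GJ:JF = 3:2 ⇒ J = (2/5, 0)
3. U is the midpoint of MG ⇒ U = (1/2, 1/2)
through U parallel to GJ: direction (-3/5, 0); meets FH at V = (1/4, 1/2)
V = F + t·(H−F) with t = 3/4

t = 3/4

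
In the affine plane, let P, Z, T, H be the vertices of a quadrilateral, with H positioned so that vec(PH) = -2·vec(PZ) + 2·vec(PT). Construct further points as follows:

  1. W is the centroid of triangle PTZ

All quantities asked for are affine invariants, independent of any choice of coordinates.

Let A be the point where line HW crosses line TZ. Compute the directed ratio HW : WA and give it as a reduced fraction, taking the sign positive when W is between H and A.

Choose coordinates P = (0, 0), Z = (1, 0), T = (0, 1), H = (-2, 2).
1. W is the centroid of triangle PTZ ⇒ W = (1/3, 1/3)
line HW meets TZ at A = (3/2, -1/2)
W = H + t·(A−H) with t = 2/3, so HW:WA = 2/3:1/3

HW:WA = 2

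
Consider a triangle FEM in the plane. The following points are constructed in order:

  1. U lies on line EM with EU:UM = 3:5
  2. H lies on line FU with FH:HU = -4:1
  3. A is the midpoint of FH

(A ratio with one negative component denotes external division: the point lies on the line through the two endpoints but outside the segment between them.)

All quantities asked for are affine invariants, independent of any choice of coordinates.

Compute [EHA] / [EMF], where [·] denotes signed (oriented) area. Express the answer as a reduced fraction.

[EHA]:[EMF] = 1/4

Set F = (0, 0), E = (1, 0), M = (0, 1); any affine frame gives the same invariant.
1. U lies on line EM with EU:UM = 3:5 ⇒ U = (5/8, 3/8)
2. H lies on line FU with FH:HU = -4:1 ⇒ H = (5/6, 1/2)
3. A is the midpoint of FH ⇒ A = (5/12, 1/4)
2·[EHA] = 1/4, 2·[EMF] = 1
[EHA]:[EMF] = 1/4:1 = 1/4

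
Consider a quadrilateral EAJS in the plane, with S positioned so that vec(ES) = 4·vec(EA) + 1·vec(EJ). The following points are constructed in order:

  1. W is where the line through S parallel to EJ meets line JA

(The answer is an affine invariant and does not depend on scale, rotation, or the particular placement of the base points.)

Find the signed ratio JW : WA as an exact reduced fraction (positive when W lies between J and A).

Set E = (0, 0), A = (1, 0), J = (0, 1), S = (4, 1); any affine frame gives the same invariant.
1. W is where the line through S parallel to EJ meets line JA ⇒ W = (4, -3)
W = J + t·(A−J) with t = 4, so JW:WA = t:(1−t) = 4:-3

JW:WA = -4/3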